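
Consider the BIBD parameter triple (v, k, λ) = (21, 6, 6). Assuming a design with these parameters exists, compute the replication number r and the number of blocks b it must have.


Any 2-(v, k, λ) BIBD satisfies two necessary conditions:
  (i)  Each point sits in r blocks, and counting incidences through any fixed point gives r(k − 1) = λ(v − 1), so r = λ(v − 1)/(k − 1).
  (ii) Total incidences bk = vr, so b = vr/k.
Step 1: r = λ(v − 1)/(k − 1) = 6·(21 − 1)/(6 − 1) = 6·20/5 = 120/5 = 24.
Step 2: b = vr/k = 21·24/6 = 504/6 = 84.
Check integrality: r = 24 ∈ Z ✓, b = 84 ∈ Z ✓.
(These identities are necessary conditions: they determine r and b for any design with these parameters, but do not by themselves prove that one exists.)

r = 24, b = 84.


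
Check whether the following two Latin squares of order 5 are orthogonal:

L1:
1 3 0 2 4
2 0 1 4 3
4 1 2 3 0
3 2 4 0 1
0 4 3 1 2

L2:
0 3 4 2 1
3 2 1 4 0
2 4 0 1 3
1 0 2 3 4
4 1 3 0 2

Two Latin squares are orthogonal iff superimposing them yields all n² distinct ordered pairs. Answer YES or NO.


Form the n² = 25 superimposed pairs (L1[i][j], L2[i][j]), row by row (rows and columns indexed from 0):
row 0: (1,0) (3,3) (0,4) (2,2) (4,1)
row 1: (2,3) (0,2) (1,1) (4,4) (3,0)
row 2: (4,2) (1,4) (2,0) (3,1) (0,3)
row 3: (3,1) (2,0) (4,2) (0,3) (1,4)
row 4: (0,4) (4,1) (3,3) (1,0) (2,2)
Orthogonality requires all 25 pairs distinct.
But the pair (3,1) repeats: cell (2,3) has L1 = 3, L2 = 1, and cell (3,0) has L1 = 3, L2 = 1.
A repeated pair means some other pair never occurs (only 15 distinct pairs out of 25), so the squares are not orthogonal.
Conclusion: NO.

NO


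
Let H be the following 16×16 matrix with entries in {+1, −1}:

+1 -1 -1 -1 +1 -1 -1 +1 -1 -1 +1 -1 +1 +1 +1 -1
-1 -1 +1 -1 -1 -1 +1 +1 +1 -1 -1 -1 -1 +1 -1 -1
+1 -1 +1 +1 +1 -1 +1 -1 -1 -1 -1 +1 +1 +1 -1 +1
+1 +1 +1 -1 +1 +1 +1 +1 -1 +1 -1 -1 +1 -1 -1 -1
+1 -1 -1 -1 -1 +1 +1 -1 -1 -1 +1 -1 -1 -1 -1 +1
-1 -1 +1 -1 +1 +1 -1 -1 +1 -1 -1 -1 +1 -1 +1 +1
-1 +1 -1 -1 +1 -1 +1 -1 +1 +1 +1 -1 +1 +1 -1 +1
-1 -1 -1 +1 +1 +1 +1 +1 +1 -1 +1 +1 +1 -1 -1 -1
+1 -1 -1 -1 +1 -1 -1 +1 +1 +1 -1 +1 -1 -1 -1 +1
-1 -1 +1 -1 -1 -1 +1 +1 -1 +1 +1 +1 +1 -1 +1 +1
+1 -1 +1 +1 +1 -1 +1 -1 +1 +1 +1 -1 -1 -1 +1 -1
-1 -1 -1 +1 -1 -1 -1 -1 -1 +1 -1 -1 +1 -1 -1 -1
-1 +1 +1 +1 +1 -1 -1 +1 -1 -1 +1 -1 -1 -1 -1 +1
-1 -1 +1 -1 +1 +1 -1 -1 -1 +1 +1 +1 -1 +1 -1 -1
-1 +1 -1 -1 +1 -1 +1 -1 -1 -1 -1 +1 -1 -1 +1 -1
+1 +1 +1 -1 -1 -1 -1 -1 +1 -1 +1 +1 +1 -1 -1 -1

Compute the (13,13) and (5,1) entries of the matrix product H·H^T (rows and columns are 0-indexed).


Row 1 of H: [-1, -1, 1, -1, -1, -1, 1, 1, 1, -1, -1, -1, -1, 1, -1, -1].
Row 5 of H: [-1, -1, 1, -1, 1, 1, -1, -1, 1, -1, -1, -1, 1, -1, 1, 1].
Row 13 of H: [-1, -1, 1, -1, 1, 1, -1, -1, -1, 1, 1, 1, -1, 1, -1, -1].
(H·H^T)[13][13] = Σ_j H[13][j]·H[13][j] = (-1)² + (-1)² + (1)² + (-1)² + (1)² + (1)² + (-1)² + (-1)² + (-1)² + (1)² + (1)² + (1)² + (-1)² + (1)² + (-1)² + (-1)² = 1 + 1 + 1 + 1 + 1 + 1 + 1 + 1 + 1 + 1 + 1 + 1 + 1 + 1 + 1 + 1 = 16.
(H·H^T)[5][1] = Σ_j H[5][j]·H[1][j] = (-1)·(-1) + (-1)·(-1) + (1)·(1) + (-1)·(-1) + (1)·(-1) + (1)·(-1) + (-1)·(1) + (-1)·(1) + (1)·(1) + (-1)·(-1) + (-1)·(-1) + (-1)·(-1) + (1)·(-1) + (-1)·(1) + (1)·(-1) + (1)·(-1) = 1 + 1 + 1 + 1 + -1 + -1 + -1 + -1 + 1 + 1 + 1 + 1 + -1 + -1 + -1 + -1 = 0.
So rows 5 and 1 are orthogonal; the diagonal entry equals n = 16.

(13,13) entry = 16; (5,1) entry = 0.


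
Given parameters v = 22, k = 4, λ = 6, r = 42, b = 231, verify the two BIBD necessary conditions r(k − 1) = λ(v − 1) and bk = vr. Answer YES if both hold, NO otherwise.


Condition (i): r(k − 1) = 42·3 = 126; λ(v − 1) = 6·21 = 126. Match? YES.
Condition (ii): bk = 231·4 = 924; vr = 22·42 = 924. Match? YES.
Both conditions hold? YES.

YES


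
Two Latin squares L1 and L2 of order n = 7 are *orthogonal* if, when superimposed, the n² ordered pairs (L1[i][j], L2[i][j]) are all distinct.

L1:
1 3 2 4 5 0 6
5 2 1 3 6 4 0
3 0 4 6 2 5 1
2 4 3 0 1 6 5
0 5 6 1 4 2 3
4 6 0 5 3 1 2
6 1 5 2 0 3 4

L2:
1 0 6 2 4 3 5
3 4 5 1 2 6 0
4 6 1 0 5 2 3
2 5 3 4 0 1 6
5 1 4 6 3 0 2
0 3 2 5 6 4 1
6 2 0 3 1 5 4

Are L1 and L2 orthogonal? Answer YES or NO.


Form the n² = 49 superimposed pairs (L1[i][j], L2[i][j]), row by row (rows and columns indexed from 0):
row 0: (1,1) (3,0) (2,6) (4,2) (5,4) (0,3) (6,5)
row 1: (5,3) (2,4) (1,5) (3,1) (6,2) (4,6) (0,0)
row 2: (3,4) (0,6) (4,1) (6,0) (2,5) (5,2) (1,3)
row 3: (2,2) (4,5) (3,3) (0,4) (1,0) (6,1) (5,6)
row 4: (0,5) (5,1) (6,4) (1,6) (4,3) (2,0) (3,2)
row 5: (4,0) (6,3) (0,2) (5,5) (3,6) (1,4) (2,1)
row 6: (6,6) (1,2) (5,0) (2,3) (0,1) (3,5) (4,4)
Orthogonality requires all 49 pairs distinct.
Check by first coordinate: for each symbol s of L1, list the L2 entries in the n cells where L1 = s; they must all differ.
  L1 = 0: L2 entries (in reading order) 3, 0, 6, 4, 5, 2, 1 — all 7 distinct ✓
  L1 = 1: L2 entries (in reading order) 1, 5, 3, 0, 6, 4, 2 — all 7 distinct ✓
  L1 = 2: L2 entries (in reading order) 6, 4, 5, 2, 0, 1, 3 — all 7 distinct ✓
  L1 = 3: L2 entries (in reading order) 0, 1, 4, 3, 2, 6, 5 — all 7 distinct ✓
  L1 = 4: L2 entries (in reading order) 2, 6, 1, 5, 3, 0, 4 — all 7 distinct ✓
  L1 = 5: L2 entries (in reading order) 4, 3, 2, 6, 1, 5, 0 — all 7 distinct ✓
  L1 = 6: L2 entries (in reading order) 5, 2, 0, 1, 4, 3, 6 — all 7 distinct ✓
Every symbol of L1 meets every symbol of L2 exactly once, so all 49 pairs are distinct (49 of 49).
Conclusion: YES.

YES


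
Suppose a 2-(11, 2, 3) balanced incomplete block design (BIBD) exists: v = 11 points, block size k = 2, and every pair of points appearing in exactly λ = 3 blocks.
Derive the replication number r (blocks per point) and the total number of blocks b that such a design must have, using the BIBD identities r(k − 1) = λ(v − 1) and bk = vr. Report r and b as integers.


Any 2-(v, k, λ) BIBD satisfies two necessary conditions:
  (i)  Each point sits in r blocks, and counting incidences through any fixed point gives r(k − 1) = λ(v − 1), so r = λ(v − 1)/(k − 1).
  (ii) Total incidences bk = vr, so b = vr/k.
Step 1: r = λ(v − 1)/(k − 1) = 3·(11 − 1)/(2 − 1) = 3·10/1 = 30/1 = 30.
Step 2: b = vr/k = 11·30/2 = 330/2 = 165.
Check integrality: r = 30 ∈ Z ✓, b = 165 ∈ Z ✓.
(These identities are necessary conditions: they determine r and b for any design with these parameters, but do not by themselves prove that one exists.)

r = 30, b = 165.


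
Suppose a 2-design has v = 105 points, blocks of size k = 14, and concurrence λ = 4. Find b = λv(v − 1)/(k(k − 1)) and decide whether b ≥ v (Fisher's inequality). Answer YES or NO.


r = λ(v − 1)/(k − 1) = 4·104/13 = 32.
b = vr/k = 105·32/14 = 240.
Fisher's inequality: b ≥ v ⇔ 240 ≥ 105? YES.

YES


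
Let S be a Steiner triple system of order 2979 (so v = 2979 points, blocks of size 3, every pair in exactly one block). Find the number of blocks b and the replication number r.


An STS(v) is a 2-(v, 3, 1) BIBD: block size k = 3, λ = 1.
Replication: r(k − 1) = λ(v − 1) ⇒ r·2 = 2979 − 1 = 2978 ⇒ r = 1489.
Block count: bk = vr ⇒ b·3 = 2979·1489 = 4435731 ⇒ b = 1478577.

r = 1489, b = 1478577.


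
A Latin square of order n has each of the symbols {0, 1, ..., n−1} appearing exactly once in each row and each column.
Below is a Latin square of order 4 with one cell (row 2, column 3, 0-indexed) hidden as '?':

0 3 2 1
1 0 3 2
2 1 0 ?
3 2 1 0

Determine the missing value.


Row 2 contains symbols [0, 1, 2] — missing [3].
Column 3 contains symbols [0, 1, 2] — missing [3].
The missing symbol must appear in both missing sets; intersection = [3].
Therefore the hidden value is 3.

Missing value = 3.


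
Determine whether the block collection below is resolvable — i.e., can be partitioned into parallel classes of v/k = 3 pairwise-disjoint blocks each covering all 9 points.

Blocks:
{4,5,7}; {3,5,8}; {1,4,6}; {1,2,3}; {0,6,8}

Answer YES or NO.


v = 9, block size k = 3, number of blocks = 5.
For resolvability, blocks must partition into parallel classes of size v/k = 3.
Total blocks must therefore be a multiple of 3: 5 = 3·1 + 2 ⇒ not divisible ✗.
Resolvable? NO.

NO


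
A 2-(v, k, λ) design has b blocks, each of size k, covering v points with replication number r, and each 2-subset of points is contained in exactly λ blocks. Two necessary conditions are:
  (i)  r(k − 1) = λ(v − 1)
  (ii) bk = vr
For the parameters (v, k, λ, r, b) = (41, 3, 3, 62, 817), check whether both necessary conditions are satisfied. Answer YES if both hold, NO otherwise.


Condition (i): r(k − 1) = 62·2 = 124; λ(v − 1) = 3·40 = 120. Match? NO.
Condition (ii): bk = 817·3 = 2451; vr = 41·62 = 2542. Match? NO.
Both conditions hold? NO.

NO


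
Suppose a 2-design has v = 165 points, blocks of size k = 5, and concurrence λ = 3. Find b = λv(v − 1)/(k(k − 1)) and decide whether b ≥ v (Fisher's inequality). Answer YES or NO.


r = λ(v − 1)/(k − 1) = 3·164/4 = 123.
b = vr/k = 165·123/5 = 4059.
Fisher's inequality: b ≥ v ⇔ 4059 ≥ 165? YES.

YES


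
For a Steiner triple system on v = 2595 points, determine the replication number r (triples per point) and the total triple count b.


An STS(v) is a 2-(v, 3, 1) BIBD: block size k = 3, λ = 1.
Replication: r(k − 1) = λ(v − 1) ⇒ r·2 = 2595 − 1 = 2594 ⇒ r = 1297.
Block count: b = v(v − 1)/6 = 2595·2594/6 = 6731430/6 = 1121905.
(Check via bk = vr: 1121905·3 = 3365715 = 2595·1297 = 3365715 ✓.)

r = 1297, b = 1121905.


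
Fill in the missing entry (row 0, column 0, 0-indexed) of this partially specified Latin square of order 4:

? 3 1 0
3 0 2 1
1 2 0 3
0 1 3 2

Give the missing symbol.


Row 0 contains symbols [0, 1, 3] — missing [2].
Column 0 contains symbols [0, 1, 3] — missing [2].
The missing symbol must appear in both missing sets; intersection = [2].
Therefore the hidden value is 2.

Missing value = 2.


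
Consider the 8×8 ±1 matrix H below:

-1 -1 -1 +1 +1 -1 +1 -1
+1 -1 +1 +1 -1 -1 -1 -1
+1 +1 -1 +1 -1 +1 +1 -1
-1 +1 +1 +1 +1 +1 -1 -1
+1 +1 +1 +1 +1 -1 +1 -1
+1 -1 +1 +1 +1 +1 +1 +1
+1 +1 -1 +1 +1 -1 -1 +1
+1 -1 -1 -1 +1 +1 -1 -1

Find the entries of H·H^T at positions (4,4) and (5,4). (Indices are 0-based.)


Row 4 of H: [1, 1, 1, 1, 1, -1, 1, -1].
Row 5 of H: [1, -1, 1, 1, 1, 1, 1, 1].
(H·H^T)[4][4] = Σ_j H[4][j]·H[4][j] = (1)² + (1)² + (1)² + (1)² + (1)² + (-1)² + (1)² + (-1)² = 1 + 1 + 1 + 1 + 1 + 1 + 1 + 1 = 8.
(H·H^T)[5][4] = Σ_j H[5][j]·H[4][j] = (1)·(1) + (-1)·(1) + (1)·(1) + (1)·(1) + (1)·(1) + (1)·(-1) + (1)·(1) + (1)·(-1) = 1 + -1 + 1 + 1 + 1 + -1 + 1 + -1 = 2.
Rows 5 and 4 are not orthogonal (dot product = 2 ≠ 0), so H is not a Hadamard matrix.

(4,4) entry = 8; (5,4) entry = 2.


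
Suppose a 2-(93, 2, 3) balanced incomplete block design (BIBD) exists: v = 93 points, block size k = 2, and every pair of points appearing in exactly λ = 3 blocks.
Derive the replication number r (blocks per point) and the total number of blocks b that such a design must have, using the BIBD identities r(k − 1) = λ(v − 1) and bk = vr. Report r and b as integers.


Any 2-(v, k, λ) BIBD satisfies two necessary conditions:
  (i)  Each point sits in r blocks, and counting incidences through any fixed point gives r(k − 1) = λ(v − 1), so r = λ(v − 1)/(k − 1).
  (ii) Total incidences bk = vr, so b = vr/k.
Step 1: r = λ(v − 1)/(k − 1) = 3·(93 − 1)/(2 − 1) = 3·92/1 = 276/1 = 276.
Step 2: b = vr/k = 93·276/2 = 25668/2 = 12834.
Check integrality: r = 276 ∈ Z ✓, b = 12834 ∈ Z ✓.
(These identities are necessary conditions: they determine r and b for any design with these parameters, but do not by themselves prove that one exists.)

r = 276, b = 12834.


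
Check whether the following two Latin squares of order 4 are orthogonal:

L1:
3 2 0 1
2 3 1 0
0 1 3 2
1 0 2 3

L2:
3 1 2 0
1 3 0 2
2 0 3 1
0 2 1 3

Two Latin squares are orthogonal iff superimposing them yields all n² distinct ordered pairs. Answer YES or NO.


Form the n² = 16 superimposed pairs (L1[i][j], L2[i][j]), row by row (rows and columns indexed from 0):
row 0: (3,3) (2,1) (0,2) (1,0)
row 1: (2,1) (3,3) (1,0) (0,2)
row 2: (0,2) (1,0) (3,3) (2,1)
row 3: (1,0) (0,2) (2,1) (3,3)
Orthogonality requires all 16 pairs distinct.
But the pair (2,1) repeats: cell (0,1) has L1 = 2, L2 = 1, and cell (1,0) has L1 = 2, L2 = 1.
A repeated pair means some other pair never occurs (only 4 distinct pairs out of 16), so the squares are not orthogonal.
Conclusion: NO.

NO


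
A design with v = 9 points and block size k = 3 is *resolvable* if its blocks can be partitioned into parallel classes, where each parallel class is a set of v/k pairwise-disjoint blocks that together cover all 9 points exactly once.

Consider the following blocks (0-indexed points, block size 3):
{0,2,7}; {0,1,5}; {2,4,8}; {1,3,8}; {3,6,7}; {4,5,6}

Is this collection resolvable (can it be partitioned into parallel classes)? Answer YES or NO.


v = 9, block size k = 3, number of blocks = 6.
For resolvability, blocks must partition into parallel classes of size v/k = 3.
Total blocks must therefore be a multiple of 3: 6 = 3·2 + 0 ⇒ divisible ✓.
Greedy packing gives 2 candidate class(es). Each should be a full parallel class (size 3, covers all 9 points).
  Class 1 (3 blocks): {0,2,7}; {1,3,8}; {4,5,6}. Points covered: [0, 1, 2, 3, 4, 5, 6, 7, 8].
  Class 2 (3 blocks): {0,1,5}; {2,4,8}; {3,6,7}. Points covered: [0, 1, 2, 3, 4, 5, 6, 7, 8].
All classes full (size 3)? YES. All classes cover every point? YES.
Resolvable? YES.

YES


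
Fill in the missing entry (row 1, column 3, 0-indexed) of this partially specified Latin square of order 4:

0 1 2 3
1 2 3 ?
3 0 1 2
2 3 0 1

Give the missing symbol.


Row 1 contains symbols [1, 2, 3] — missing [0].
Column 3 contains symbols [1, 2, 3] — missing [0].
The missing symbol must appear in both missing sets; intersection = [0].
Therefore the hidden value is 0.

Missing value = 0.


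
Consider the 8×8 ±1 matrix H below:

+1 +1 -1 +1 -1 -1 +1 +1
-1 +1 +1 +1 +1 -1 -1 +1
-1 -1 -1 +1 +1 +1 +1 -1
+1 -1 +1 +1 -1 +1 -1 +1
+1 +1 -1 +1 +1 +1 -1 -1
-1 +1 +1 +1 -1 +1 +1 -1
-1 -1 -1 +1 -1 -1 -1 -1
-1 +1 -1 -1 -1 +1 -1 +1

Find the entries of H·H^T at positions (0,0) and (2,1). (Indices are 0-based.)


Row 0 of H: [1, 1, -1, 1, -1, -1, 1, 1].
Row 1 of H: [-1, 1, 1, 1, 1, -1, -1, 1].
Row 2 of H: [-1, -1, -1, 1, 1, 1, 1, -1].
(H·H^T)[0][0] = Σ_j H[0][j]·H[0][j] = (1)² + (1)² + (-1)² + (1)² + (-1)² + (-1)² + (1)² + (1)² = 1 + 1 + 1 + 1 + 1 + 1 + 1 + 1 = 8.
(H·H^T)[2][1] = Σ_j H[2][j]·H[1][j] = (-1)·(-1) + (-1)·(1) + (-1)·(1) + (1)·(1) + (1)·(1) + (1)·(-1) + (1)·(-1) + (-1)·(1) = 1 + -1 + -1 + 1 + 1 + -1 + -1 + -1 = -2.
Rows 2 and 1 are not orthogonal (dot product = -2 ≠ 0), so H is not a Hadamard matrix.

(0,0) entry = 8; (2,1) entry = -2.


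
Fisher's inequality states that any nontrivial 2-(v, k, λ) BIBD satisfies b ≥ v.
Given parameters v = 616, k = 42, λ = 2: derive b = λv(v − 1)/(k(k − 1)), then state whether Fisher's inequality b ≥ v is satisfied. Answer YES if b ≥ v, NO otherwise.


r = λ(v − 1)/(k − 1) = 2·615/41 = 30.
b = vr/k = 616·30/42 = 440.
Fisher's inequality: b ≥ v ⇔ 440 ≥ 616? NO.

NO


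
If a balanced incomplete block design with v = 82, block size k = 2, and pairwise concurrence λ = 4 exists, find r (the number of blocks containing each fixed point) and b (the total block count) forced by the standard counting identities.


Any 2-(v, k, λ) BIBD satisfies two necessary conditions:
  (i)  Each point sits in r blocks, and counting incidences through any fixed point gives r(k − 1) = λ(v − 1), so r = λ(v − 1)/(k − 1).
  (ii) Total incidences bk = vr, so b = vr/k.
Step 1: r = λ(v − 1)/(k − 1) = 4·(82 − 1)/(2 − 1) = 4·81/1 = 324/1 = 324.
Step 2: b = vr/k = 82·324/2 = 26568/2 = 13284.
Check integrality: r = 324 ∈ Z ✓, b = 13284 ∈ Z ✓.
(These identities are necessary conditions: they determine r and b for any design with these parameters, but do not by themselves prove that one exists.)

r = 324, b = 13284.


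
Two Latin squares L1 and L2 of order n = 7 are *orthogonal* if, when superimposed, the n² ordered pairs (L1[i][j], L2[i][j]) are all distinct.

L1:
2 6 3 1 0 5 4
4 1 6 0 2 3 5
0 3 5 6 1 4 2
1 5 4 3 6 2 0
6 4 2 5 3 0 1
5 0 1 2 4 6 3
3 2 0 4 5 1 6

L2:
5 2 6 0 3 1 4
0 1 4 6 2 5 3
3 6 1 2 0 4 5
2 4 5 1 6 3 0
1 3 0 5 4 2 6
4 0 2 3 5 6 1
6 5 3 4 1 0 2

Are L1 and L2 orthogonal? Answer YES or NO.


Form the n² = 49 superimposed pairs (L1[i][j], L2[i][j]), row by row (rows and columns indexed from 0):
row 0: (2,5) (6,2) (3,6) (1,0) (0,3) (5,1) (4,4)
row 1: (4,0) (1,1) (6,4) (0,6) (2,2) (3,5) (5,3)
row 2: (0,3) (3,6) (5,1) (6,2) (1,0) (4,4) (2,5)
row 3: (1,2) (5,4) (4,5) (3,1) (6,6) (2,3) (0,0)
row 4: (6,1) (4,3) (2,0) (5,5) (3,4) (0,2) (1,6)
row 5: (5,4) (0,0) (1,2) (2,3) (4,5) (6,6) (3,1)
row 6: (3,6) (2,5) (0,3) (4,4) (5,1) (1,0) (6,2)
Orthogonality requires all 49 pairs distinct.
But the pair (0,3) repeats: cell (0,4) has L1 = 0, L2 = 3, and cell (2,0) has L1 = 0, L2 = 3.
A repeated pair means some other pair never occurs (only 28 distinct pairs out of 49), so the squares are not orthogonal.
Conclusion: NO.

NO


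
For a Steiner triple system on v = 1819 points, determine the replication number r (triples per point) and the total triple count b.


An STS(v) is a 2-(v, 3, 1) BIBD: block size k = 3, λ = 1.
Replication: r(k − 1) = λ(v − 1) ⇒ r·2 = 1819 − 1 = 1818 ⇒ r = 909.
Block count: bk = vr ⇒ b·3 = 1819·909 = 1653471 ⇒ b = 551157.
(Check via b = v(v − 1)/6 = 1819·1818/6 = 3306942/6 = 551157.)

r = 909, b = 551157.


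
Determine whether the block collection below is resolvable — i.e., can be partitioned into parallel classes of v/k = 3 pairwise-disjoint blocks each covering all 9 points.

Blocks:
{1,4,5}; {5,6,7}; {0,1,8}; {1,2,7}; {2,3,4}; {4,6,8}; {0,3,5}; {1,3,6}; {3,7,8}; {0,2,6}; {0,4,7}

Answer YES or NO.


v = 9, block size k = 3, number of blocks = 11.
For resolvability, blocks must partition into parallel classes of size v/k = 3.
Total blocks must therefore be a multiple of 3: 11 = 3·3 + 2 ⇒ not divisible ✗.
Resolvable? NO.

NO


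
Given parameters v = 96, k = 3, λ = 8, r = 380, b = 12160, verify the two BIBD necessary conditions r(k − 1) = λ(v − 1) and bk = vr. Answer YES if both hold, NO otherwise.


Condition (i): r(k − 1) = 380·2 = 760; λ(v − 1) = 8·95 = 760. Match? YES.
Condition (ii): bk = 12160·3 = 36480; vr = 96·380 = 36480. Match? YES.
Both conditions hold? YES.

YES


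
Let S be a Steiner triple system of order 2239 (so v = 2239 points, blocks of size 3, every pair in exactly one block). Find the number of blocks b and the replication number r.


An STS(v) is a 2-(v, 3, 1) BIBD: block size k = 3, λ = 1.
Replication: r(k − 1) = λ(v − 1) ⇒ r·2 = 2239 − 1 = 2238 ⇒ r = 1119.
Block count: b = v(v − 1)/6 = 2239·2238/6 = 5010882/6 = 835147.

r = 1119, b = 835147.


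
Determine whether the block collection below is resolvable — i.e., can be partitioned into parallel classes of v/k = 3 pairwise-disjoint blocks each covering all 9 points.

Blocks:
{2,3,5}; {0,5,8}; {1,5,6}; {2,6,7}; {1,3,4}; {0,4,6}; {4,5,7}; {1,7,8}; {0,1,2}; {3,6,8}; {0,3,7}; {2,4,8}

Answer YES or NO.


v = 9, block size k = 3, number of blocks = 12.
For resolvability, blocks must partition into parallel classes of size v/k = 3.
Total blocks must therefore be a multiple of 3: 12 = 3·4 + 0 ⇒ divisible ✓.
Greedy packing gives 4 candidate class(es). Each should be a full parallel class (size 3, covers all 9 points).
  Class 1 (3 blocks): {2,3,5}; {0,4,6}; {1,7,8}. Points covered: [0, 1, 2, 3, 4, 5, 6, 7, 8].
  Class 2 (3 blocks): {0,5,8}; {2,6,7}; {1,3,4}. Points covered: [0, 1, 2, 3, 4, 5, 6, 7, 8].
  Class 3 (3 blocks): {1,5,6}; {0,3,7}; {2,4,8}. Points covered: [0, 1, 2, 3, 4, 5, 6, 7, 8].
  Class 4 (3 blocks): {4,5,7}; {0,1,2}; {3,6,8}. Points covered: [0, 1, 2, 3, 4, 5, 6, 7, 8].
All classes full (size 3)? YES. All classes cover every point? YES.
Resolvable? YES.

YES


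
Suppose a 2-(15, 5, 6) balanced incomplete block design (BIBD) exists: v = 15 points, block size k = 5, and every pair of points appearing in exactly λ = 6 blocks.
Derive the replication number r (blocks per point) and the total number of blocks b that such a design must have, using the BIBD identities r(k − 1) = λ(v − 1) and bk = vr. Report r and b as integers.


Any 2-(v, k, λ) BIBD satisfies two necessary conditions:
  (i)  Each point sits in r blocks, and counting incidences through any fixed point gives r(k − 1) = λ(v − 1), so r = λ(v − 1)/(k − 1).
  (ii) Total incidences bk = vr, so b = vr/k.
Step 1: r = λ(v − 1)/(k − 1) = 6·(15 − 1)/(5 − 1) = 6·14/4 = 84/4 = 21.
Step 2: b = vr/k = 15·21/5 = 315/5 = 63.
Check integrality: r = 21 ∈ Z ✓, b = 63 ∈ Z ✓.
(These identities are necessary conditions: they determine r and b for any design with these parameters, but do not by themselves prove that one exists.)

r = 21, b = 63.


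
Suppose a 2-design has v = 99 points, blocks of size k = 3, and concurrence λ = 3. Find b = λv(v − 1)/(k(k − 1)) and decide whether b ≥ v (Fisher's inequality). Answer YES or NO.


r = λ(v − 1)/(k − 1) = 3·98/2 = 147.
b = vr/k = 99·147/3 = 4851.
Fisher's inequality: b ≥ v ⇔ 4851 ≥ 99? YES.

YES


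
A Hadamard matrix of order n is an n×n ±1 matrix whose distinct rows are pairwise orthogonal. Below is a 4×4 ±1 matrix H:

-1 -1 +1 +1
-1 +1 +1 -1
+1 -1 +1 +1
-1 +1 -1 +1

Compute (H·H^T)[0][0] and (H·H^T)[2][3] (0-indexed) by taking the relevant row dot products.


Row 0 of H: [-1, -1, 1, 1].
Row 2 of H: [1, -1, 1, 1].
Row 3 of H: [-1, 1, -1, 1].
(H·H^T)[0][0] = Σ_j H[0][j]·H[0][j] = (-1)² + (-1)² + (1)² + (1)² = 1 + 1 + 1 + 1 = 4.
(H·H^T)[2][3] = Σ_j H[2][j]·H[3][j] = (1)·(-1) + (-1)·(1) + (1)·(-1) + (1)·(1) = -1 + -1 + -1 + 1 = -2.
Rows 2 and 3 are not orthogonal (dot product = -2 ≠ 0), so H is not a Hadamard matrix.

(0,0) entry = 4; (2,3) entry = -2.


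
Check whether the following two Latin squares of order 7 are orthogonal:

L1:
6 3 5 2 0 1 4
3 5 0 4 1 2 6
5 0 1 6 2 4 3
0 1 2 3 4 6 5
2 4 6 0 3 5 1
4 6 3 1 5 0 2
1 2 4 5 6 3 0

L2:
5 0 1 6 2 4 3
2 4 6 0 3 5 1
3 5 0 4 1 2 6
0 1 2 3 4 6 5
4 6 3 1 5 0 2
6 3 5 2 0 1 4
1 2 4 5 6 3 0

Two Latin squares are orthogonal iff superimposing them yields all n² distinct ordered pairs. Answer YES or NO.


Form the n² = 49 superimposed pairs (L1[i][j], L2[i][j]), row by row (rows and columns indexed from 0):
row 0: (6,5) (3,0) (5,1) (2,6) (0,2) (1,4) (4,3)
row 1: (3,2) (5,4) (0,6) (4,0) (1,3) (2,5) (6,1)
row 2: (5,3) (0,5) (1,0) (6,4) (2,1) (4,2) (3,6)
row 3: (0,0) (1,1) (2,2) (3,3) (4,4) (6,6) (5,5)
row 4: (2,4) (4,6) (6,3) (0,1) (3,5) (5,0) (1,2)
row 5: (4,6) (6,3) (3,5) (1,2) (5,0) (0,1) (2,4)
row 6: (1,1) (2,2) (4,4) (5,5) (6,6) (3,3) (0,0)
Orthogonality requires all 49 pairs distinct.
But the pair (4,6) repeats: cell (4,1) has L1 = 4, L2 = 6, and cell (5,0) has L1 = 4, L2 = 6.
A repeated pair means some other pair never occurs (only 35 distinct pairs out of 49), so the squares are not orthogonal.
Conclusion: NO.

NO


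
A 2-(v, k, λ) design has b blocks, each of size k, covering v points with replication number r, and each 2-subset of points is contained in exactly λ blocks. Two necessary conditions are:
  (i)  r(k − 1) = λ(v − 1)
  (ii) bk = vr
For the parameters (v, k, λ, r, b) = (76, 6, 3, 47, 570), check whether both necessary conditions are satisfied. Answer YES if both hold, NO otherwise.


Condition (i): r(k − 1) = 47·5 = 235; λ(v − 1) = 3·75 = 225. Match? NO.
Condition (ii): bk = 570·6 = 3420; vr = 76·47 = 3572. Match? NO.
Both conditions hold? NO.

NO


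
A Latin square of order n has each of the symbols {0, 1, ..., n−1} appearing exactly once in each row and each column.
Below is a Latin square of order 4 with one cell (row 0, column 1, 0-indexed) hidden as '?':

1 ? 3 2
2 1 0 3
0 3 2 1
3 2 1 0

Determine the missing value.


Row 0 contains symbols [1, 2, 3] — missing [0].
Column 1 contains symbols [1, 2, 3] — missing [0].
The missing symbol must appear in both missing sets; intersection = [0].
Therefore the hidden value is 0.

Missing value = 0.


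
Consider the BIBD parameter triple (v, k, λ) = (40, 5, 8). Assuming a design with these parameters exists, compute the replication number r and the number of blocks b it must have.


Any 2-(v, k, λ) BIBD satisfies two necessary conditions:
  (i)  Each point sits in r blocks, and counting incidences through any fixed point gives r(k − 1) = λ(v − 1), so r = λ(v − 1)/(k − 1).
  (ii) Total incidences bk = vr, so b = vr/k.
Step 1: r = λ(v − 1)/(k − 1) = 8·(40 − 1)/(5 − 1) = 8·39/4 = 312/4 = 78.
Step 2: b = vr/k = 40·78/5 = 3120/5 = 624.
Check integrality: r = 78 ∈ Z ✓, b = 624 ∈ Z ✓.
(These identities are necessary conditions: they determine r and b for any design with these parameters, but do not by themselves prove that one exists.)

r = 78, b = 624.


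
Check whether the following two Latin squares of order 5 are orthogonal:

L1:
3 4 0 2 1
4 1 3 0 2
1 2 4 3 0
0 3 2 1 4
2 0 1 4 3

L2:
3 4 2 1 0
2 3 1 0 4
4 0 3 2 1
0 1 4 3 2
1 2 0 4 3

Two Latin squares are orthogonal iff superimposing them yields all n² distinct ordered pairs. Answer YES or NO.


Form the n² = 25 superimposed pairs (L1[i][j], L2[i][j]), row by row (rows and columns indexed from 0):
row 0: (3,3) (4,4) (0,2) (2,1) (1,0)
row 1: (4,2) (1,3) (3,1) (0,0) (2,4)
row 2: (1,4) (2,0) (4,3) (3,2) (0,1)
row 3: (0,0) (3,1) (2,4) (1,3) (4,2)
row 4: (2,1) (0,2) (1,0) (4,4) (3,3)
Orthogonality requires all 25 pairs distinct.
But the pair (0,0) repeats: cell (1,3) has L1 = 0, L2 = 0, and cell (3,0) has L1 = 0, L2 = 0.
A repeated pair means some other pair never occurs (only 15 distinct pairs out of 25), so the squares are not orthogonal.
Conclusion: NO.

NO


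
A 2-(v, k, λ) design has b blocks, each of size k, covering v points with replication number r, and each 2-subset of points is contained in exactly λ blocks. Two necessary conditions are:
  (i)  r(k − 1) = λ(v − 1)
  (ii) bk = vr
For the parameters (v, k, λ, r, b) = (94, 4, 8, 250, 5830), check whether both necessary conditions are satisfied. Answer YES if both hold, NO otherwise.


Condition (i): r(k − 1) = 250·3 = 750; λ(v − 1) = 8·93 = 744. Match? NO.
Condition (ii): bk = 5830·4 = 23320; vr = 94·250 = 23500. Match? NO.
Both conditions hold? NO.

NO


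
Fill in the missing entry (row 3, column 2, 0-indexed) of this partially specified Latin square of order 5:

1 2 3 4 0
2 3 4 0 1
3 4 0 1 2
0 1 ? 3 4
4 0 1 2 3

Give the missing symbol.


Row 3 contains symbols [0, 1, 3, 4] — missing [2].
Column 2 contains symbols [0, 1, 3, 4] — missing [2].
The missing symbol must appear in both missing sets; intersection = [2].
Therefore the hidden value is 2.

Missing value = 2.


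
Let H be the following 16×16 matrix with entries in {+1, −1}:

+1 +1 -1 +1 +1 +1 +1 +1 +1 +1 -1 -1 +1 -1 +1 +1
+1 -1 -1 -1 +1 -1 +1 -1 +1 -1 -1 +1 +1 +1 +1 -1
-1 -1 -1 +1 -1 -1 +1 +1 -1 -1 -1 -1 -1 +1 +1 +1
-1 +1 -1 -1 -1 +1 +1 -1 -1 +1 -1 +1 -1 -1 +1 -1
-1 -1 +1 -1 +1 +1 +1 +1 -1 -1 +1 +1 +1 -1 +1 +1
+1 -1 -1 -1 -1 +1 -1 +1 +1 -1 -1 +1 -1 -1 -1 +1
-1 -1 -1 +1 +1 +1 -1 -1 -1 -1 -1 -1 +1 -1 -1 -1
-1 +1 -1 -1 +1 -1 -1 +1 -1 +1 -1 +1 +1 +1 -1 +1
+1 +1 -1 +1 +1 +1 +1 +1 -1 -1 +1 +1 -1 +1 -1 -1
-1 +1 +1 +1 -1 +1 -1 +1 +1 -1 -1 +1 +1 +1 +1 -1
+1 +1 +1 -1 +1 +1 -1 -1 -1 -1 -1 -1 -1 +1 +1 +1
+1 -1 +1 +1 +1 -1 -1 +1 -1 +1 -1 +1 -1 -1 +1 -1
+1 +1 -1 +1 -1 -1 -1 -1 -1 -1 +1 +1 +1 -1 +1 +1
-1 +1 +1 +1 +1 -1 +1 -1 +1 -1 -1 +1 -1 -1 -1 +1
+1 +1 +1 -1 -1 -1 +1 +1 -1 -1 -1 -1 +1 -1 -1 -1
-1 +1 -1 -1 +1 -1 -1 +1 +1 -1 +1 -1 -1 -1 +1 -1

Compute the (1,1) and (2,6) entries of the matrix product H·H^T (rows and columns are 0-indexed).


Row 1 of H: [1, -1, -1, -1, 1, -1, 1, -1, 1, -1, -1, 1, 1, 1, 1, -1].
Row 2 of H: [-1, -1, -1, 1, -1, -1, 1, 1, -1, -1, -1, -1, -1, 1, 1, 1].
Row 6 of H: [-1, -1, -1, 1, 1, 1, -1, -1, -1, -1, -1, -1, 1, -1, -1, -1].
(H·H^T)[1][1] = Σ_j H[1][j]·H[1][j] = (1)² + (-1)² + (-1)² + (-1)² + (1)² + (-1)² + (1)² + (-1)² + (1)² + (-1)² + (-1)² + (1)² + (1)² + (1)² + (1)² + (-1)² = 1 + 1 + 1 + 1 + 1 + 1 + 1 + 1 + 1 + 1 + 1 + 1 + 1 + 1 + 1 + 1 = 16.
(H·H^T)[2][6] = Σ_j H[2][j]·H[6][j] = (-1)·(-1) + (-1)·(-1) + (-1)·(-1) + (1)·(1) + (-1)·(1) + (-1)·(1) + (1)·(-1) + (1)·(-1) + (-1)·(-1) + (-1)·(-1) + (-1)·(-1) + (-1)·(-1) + (-1)·(1) + (1)·(-1) + (1)·(-1) + (1)·(-1) = 1 + 1 + 1 + 1 + -1 + -1 + -1 + -1 + 1 + 1 + 1 + 1 + -1 + -1 + -1 + -1 = 0.
So rows 2 and 6 are orthogonal; the diagonal entry equals n = 16.

(1,1) entry = 16; (2,6) entry = 0.


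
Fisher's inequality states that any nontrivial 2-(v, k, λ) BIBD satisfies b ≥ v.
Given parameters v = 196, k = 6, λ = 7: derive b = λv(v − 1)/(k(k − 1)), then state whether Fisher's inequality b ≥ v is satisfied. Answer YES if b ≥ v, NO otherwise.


b = λv(v − 1)/(k(k − 1)) = 7·196·195/(6·5) = 267540/30 = 8918.
Compare with v = 196: b ≥ v, so Fisher's inequality holds.

YES


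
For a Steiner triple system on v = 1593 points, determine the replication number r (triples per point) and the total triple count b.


An STS(v) is a 2-(v, 3, 1) BIBD: block size k = 3, λ = 1.
Replication: r(k − 1) = λ(v − 1) ⇒ r·2 = 1593 − 1 = 1592 ⇒ r = 796.
Block count: bk = vr ⇒ b·3 = 1593·796 = 1268028 ⇒ b = 422676.
(Check via b = v(v − 1)/6 = 1593·1592/6 = 2536056/6 = 422676.)

r = 796, b = 422676.


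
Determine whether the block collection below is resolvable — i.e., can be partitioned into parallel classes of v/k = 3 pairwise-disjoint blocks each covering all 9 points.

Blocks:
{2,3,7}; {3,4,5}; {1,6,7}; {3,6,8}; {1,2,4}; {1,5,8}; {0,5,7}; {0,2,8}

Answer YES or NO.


v = 9, block size k = 3, number of blocks = 8.
For resolvability, blocks must partition into parallel classes of size v/k = 3.
Total blocks must therefore be a multiple of 3: 8 = 3·2 + 2 ⇒ not divisible ✗.
Resolvable? NO.

NO


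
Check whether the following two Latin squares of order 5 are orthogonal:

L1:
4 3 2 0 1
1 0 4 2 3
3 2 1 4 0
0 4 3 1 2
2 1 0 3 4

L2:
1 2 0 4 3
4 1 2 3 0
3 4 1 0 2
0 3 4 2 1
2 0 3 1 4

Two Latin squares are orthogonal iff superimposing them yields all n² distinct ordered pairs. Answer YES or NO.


Form the n² = 25 superimposed pairs (L1[i][j], L2[i][j]), row by row (rows and columns indexed from 0):
row 0: (4,1) (3,2) (2,0) (0,4) (1,3)
row 1: (1,4) (0,1) (4,2) (2,3) (3,0)
row 2: (3,3) (2,4) (1,1) (4,0) (0,2)
row 3: (0,0) (4,3) (3,4) (1,2) (2,1)
row 4: (2,2) (1,0) (0,3) (3,1) (4,4)
Orthogonality requires all 25 pairs distinct.
Check by first coordinate: for each symbol s of L1, list the L2 entries in the n cells where L1 = s; they must all differ.
  L1 = 0: L2 entries (in reading order) 4, 1, 2, 0, 3 — all 5 distinct ✓
  L1 = 1: L2 entries (in reading order) 3, 4, 1, 2, 0 — all 5 distinct ✓
  L1 = 2: L2 entries (in reading order) 0, 3, 4, 1, 2 — all 5 distinct ✓
  L1 = 3: L2 entries (in reading order) 2, 0, 3, 4, 1 — all 5 distinct ✓
  L1 = 4: L2 entries (in reading order) 1, 2, 0, 3, 4 — all 5 distinct ✓
Every symbol of L1 meets every symbol of L2 exactly once, so all 25 pairs are distinct (25 of 25).
Conclusion: YES.

YES


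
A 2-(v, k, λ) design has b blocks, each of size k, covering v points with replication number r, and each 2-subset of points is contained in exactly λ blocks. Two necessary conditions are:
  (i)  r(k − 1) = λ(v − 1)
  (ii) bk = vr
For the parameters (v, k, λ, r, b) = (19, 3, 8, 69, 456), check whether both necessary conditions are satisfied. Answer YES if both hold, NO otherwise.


Condition (i): r(k − 1) = 69·2 = 138; λ(v − 1) = 8·18 = 144. Match? NO.
Condition (ii): bk = 456·3 = 1368; vr = 19·69 = 1311. Match? NO.
Both conditions hold? NO.

NO


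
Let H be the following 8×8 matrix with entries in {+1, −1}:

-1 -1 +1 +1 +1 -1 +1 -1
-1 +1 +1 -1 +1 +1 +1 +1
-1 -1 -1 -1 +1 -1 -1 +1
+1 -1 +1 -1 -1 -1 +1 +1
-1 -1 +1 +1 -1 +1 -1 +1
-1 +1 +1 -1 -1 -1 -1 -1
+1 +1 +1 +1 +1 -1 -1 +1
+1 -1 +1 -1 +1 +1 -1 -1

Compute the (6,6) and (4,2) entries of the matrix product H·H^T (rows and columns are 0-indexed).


Row 2 of H: [-1, -1, -1, -1, 1, -1, -1, 1].
Row 4 of H: [-1, -1, 1, 1, -1, 1, -1, 1].
Row 6 of H: [1, 1, 1, 1, 1, -1, -1, 1].
(H·H^T)[6][6] = Σ_j H[6][j]·H[6][j] = (1)² + (1)² + (1)² + (1)² + (1)² + (-1)² + (-1)² + (1)² = 1 + 1 + 1 + 1 + 1 + 1 + 1 + 1 = 8.
(H·H^T)[4][2] = Σ_j H[4][j]·H[2][j] = (-1)·(-1) + (-1)·(-1) + (1)·(-1) + (1)·(-1) + (-1)·(1) + (1)·(-1) + (-1)·(-1) + (1)·(1) = 1 + 1 + -1 + -1 + -1 + -1 + 1 + 1 = 0.
So rows 4 and 2 are orthogonal; the diagonal entry equals n = 8.

(6,6) entry = 8; (4,2) entry = 0.


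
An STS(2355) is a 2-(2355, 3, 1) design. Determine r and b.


An STS(v) is a 2-(v, 3, 1) BIBD: block size k = 3, λ = 1.
Replication: r(k − 1) = λ(v − 1) ⇒ r·2 = 2355 − 1 = 2354 ⇒ r = 1177.
Block count: bk = vr ⇒ b·3 = 2355·1177 = 2771835 ⇒ b = 923945.
(Check via b = v(v − 1)/6 = 2355·2354/6 = 5543670/6 = 923945.)

r = 1177, b = 923945.


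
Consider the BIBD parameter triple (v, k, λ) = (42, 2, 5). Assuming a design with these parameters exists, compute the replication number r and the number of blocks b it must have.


Any 2-(v, k, λ) BIBD satisfies two necessary conditions:
  (i)  Each point sits in r blocks, and counting incidences through any fixed point gives r(k − 1) = λ(v − 1), so r = λ(v − 1)/(k − 1).
  (ii) Total incidences bk = vr, so b = vr/k.
Step 1: r = λ(v − 1)/(k − 1) = 5·(42 − 1)/(2 − 1) = 5·41/1 = 205/1 = 205.
Step 2: b = vr/k = 42·205/2 = 8610/2 = 4305.
Check integrality: r = 205 ∈ Z ✓, b = 4305 ∈ Z ✓.
(These identities are necessary conditions: they determine r and b for any design with these parameters, but do not by themselves prove that one exists.)

r = 205, b = 4305.


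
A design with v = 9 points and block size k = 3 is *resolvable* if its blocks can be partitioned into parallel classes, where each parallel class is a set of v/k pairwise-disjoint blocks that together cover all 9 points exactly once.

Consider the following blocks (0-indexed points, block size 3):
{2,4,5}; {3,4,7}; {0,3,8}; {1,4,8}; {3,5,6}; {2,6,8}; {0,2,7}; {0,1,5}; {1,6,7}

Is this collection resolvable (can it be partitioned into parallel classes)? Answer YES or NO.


v = 9, block size k = 3, number of blocks = 9.
For resolvability, blocks must partition into parallel classes of size v/k = 3.
Total blocks must therefore be a multiple of 3: 9 = 3·3 + 0 ⇒ divisible ✓.
Greedy packing gives 3 candidate class(es). Each should be a full parallel class (size 3, covers all 9 points).
  Class 1 (3 blocks): {2,4,5}; {0,3,8}; {1,6,7}. Points covered: [0, 1, 2, 3, 4, 5, 6, 7, 8].
  Class 2 (3 blocks): {3,4,7}; {2,6,8}; {0,1,5}. Points covered: [0, 1, 2, 3, 4, 5, 6, 7, 8].
  Class 3 (3 blocks): {1,4,8}; {3,5,6}; {0,2,7}. Points covered: [0, 1, 2, 3, 4, 5, 6, 7, 8].
All classes full (size 3)? YES. All classes cover every point? YES.
Resolvable? YES.

YES


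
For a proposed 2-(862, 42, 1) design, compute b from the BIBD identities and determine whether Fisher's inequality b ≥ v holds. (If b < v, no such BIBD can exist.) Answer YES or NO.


b = λv(v − 1)/(k(k − 1)) = 1·862·861/(42·41) = 742182/1722 = 431.
Compare with v = 862: b < v, so Fisher's inequality fails.

NO


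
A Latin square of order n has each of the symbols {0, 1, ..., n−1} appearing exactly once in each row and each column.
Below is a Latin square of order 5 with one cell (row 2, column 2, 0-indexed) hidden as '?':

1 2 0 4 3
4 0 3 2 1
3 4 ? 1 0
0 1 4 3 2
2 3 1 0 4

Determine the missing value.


Row 2 contains symbols [0, 1, 3, 4] — missing [2].
Column 2 contains symbols [0, 1, 3, 4] — missing [2].
The missing symbol must appear in both missing sets; intersection = [2].
Therefore the hidden value is 2.

Missing value = 2.


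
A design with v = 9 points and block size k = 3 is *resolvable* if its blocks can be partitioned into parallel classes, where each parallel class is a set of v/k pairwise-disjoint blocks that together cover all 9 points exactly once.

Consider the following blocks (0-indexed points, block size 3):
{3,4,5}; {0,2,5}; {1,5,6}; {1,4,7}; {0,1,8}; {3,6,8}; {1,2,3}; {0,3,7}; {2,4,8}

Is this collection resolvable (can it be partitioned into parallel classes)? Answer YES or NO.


v = 9, block size k = 3, number of blocks = 9.
For resolvability, blocks must partition into parallel classes of size v/k = 3.
Total blocks must therefore be a multiple of 3: 9 = 3·3 + 0 ⇒ divisible ✓.
Consider block {3,4,5}. The only other block(s) in the collection disjoint from it are {0,1,8} — just 1 block(s). Any parallel class containing {3,4,5} would need 2 other blocks each disjoint from it, so no parallel class of size 3 can contain {3,4,5}.
Since every block must belong to some parallel class in a resolution, the collection cannot be partitioned into parallel classes.
Resolvable? NO.

NO


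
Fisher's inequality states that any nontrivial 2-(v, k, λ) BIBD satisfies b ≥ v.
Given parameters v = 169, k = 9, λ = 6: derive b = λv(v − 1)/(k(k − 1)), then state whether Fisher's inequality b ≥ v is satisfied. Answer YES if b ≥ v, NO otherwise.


b = λv(v − 1)/(k(k − 1)) = 6·169·168/(9·8) = 170352/72 = 2366.
Compare with v = 169: b ≥ v, so Fisher's inequality holds.

YES


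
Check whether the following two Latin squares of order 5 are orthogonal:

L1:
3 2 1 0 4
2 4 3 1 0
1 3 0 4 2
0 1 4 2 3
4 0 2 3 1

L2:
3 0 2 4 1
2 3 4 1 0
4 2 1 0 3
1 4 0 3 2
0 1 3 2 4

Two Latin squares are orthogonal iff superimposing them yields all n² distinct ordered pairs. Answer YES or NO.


Form the n² = 25 superimposed pairs (L1[i][j], L2[i][j]), row by row (rows and columns indexed from 0):
row 0: (3,3) (2,0) (1,2) (0,4) (4,1)
row 1: (2,2) (4,3) (3,4) (1,1) (0,0)
row 2: (1,4) (3,2) (0,1) (4,0) (2,3)
row 3: (0,1) (1,4) (4,0) (2,3) (3,2)
row 4: (4,0) (0,1) (2,3) (3,2) (1,4)
Orthogonality requires all 25 pairs distinct.
But the pair (0,1) repeats: cell (2,2) has L1 = 0, L2 = 1, and cell (3,0) has L1 = 0, L2 = 1.
A repeated pair means some other pair never occurs (only 15 distinct pairs out of 25), so the squares are not orthogonal.
Conclusion: NO.

NO


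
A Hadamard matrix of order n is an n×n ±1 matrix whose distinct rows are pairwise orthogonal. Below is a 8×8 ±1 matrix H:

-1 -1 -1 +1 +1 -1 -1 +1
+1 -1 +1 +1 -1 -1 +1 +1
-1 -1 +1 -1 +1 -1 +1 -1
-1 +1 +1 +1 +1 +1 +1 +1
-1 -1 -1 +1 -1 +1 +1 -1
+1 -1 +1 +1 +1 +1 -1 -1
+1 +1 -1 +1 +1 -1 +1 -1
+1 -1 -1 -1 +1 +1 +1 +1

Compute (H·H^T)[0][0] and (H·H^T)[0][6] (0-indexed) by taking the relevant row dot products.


Row 0 of H: [-1, -1, -1, 1, 1, -1, -1, 1].
Row 6 of H: [1, 1, -1, 1, 1, -1, 1, -1].
(H·H^T)[0][0] = Σ_j H[0][j]·H[0][j] = (-1)² + (-1)² + (-1)² + (1)² + (1)² + (-1)² + (-1)² + (1)² = 1 + 1 + 1 + 1 + 1 + 1 + 1 + 1 = 8.
(H·H^T)[0][6] = Σ_j H[0][j]·H[6][j] = (-1)·(1) + (-1)·(1) + (-1)·(-1) + (1)·(1) + (1)·(1) + (-1)·(-1) + (-1)·(1) + (1)·(-1) = -1 + -1 + 1 + 1 + 1 + 1 + -1 + -1 = 0.
So rows 0 and 6 are orthogonal; the diagonal entry equals n = 8.

(0,0) entry = 8; (0,6) entry = 0.


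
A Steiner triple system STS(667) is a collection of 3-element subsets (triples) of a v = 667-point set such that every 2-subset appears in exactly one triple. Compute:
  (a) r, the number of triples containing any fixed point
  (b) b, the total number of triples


An STS(v) is a 2-(v, 3, 1) BIBD: block size k = 3, λ = 1.
Replication: r(k − 1) = λ(v − 1) ⇒ r·2 = 667 − 1 = 666 ⇒ r = 333.
Block count: b = v(v − 1)/6 = 667·666/6 = 444222/6 = 74037.

r = 333, b = 74037.


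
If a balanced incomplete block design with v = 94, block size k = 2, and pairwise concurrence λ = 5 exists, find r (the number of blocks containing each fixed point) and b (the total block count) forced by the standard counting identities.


Any 2-(v, k, λ) BIBD satisfies two necessary conditions:
  (i)  Each point sits in r blocks, and counting incidences through any fixed point gives r(k − 1) = λ(v − 1), so r = λ(v − 1)/(k − 1).
  (ii) Total incidences bk = vr, so b = vr/k.
Step 1: r = λ(v − 1)/(k − 1) = 5·(94 − 1)/(2 − 1) = 5·93/1 = 465/1 = 465.
Step 2: b = vr/k = 94·465/2 = 43710/2 = 21855.
Check integrality: r = 465 ∈ Z ✓, b = 21855 ∈ Z ✓.
(These identities are necessary conditions: they determine r and b for any design with these parameters, but do not by themselves prove that one exists.)

r = 465, b = 21855.
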